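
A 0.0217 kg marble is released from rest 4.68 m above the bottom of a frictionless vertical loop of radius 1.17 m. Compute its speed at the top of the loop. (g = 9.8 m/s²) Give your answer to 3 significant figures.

Energy conservation: mgh = ½mv_top² + mg(2r)
v_top² = 2g(h − 2r) = 2(9.8)(4.68 − 2.340) = 45.86
v_top = 6.772 m/s

v = 6.77 m/s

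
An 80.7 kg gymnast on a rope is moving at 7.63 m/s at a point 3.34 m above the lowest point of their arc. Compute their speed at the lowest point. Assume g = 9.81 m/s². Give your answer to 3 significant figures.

By conservation of mechanical energy, ½mv₀² + mgh = ½mv²
The mass cancels from both sides.
v² = v₀² + 2gh = (7.63)² + 2(9.81)(3.34) = 123.75
v = √123.75 = 11.12 m/s

v = 11.1 m/s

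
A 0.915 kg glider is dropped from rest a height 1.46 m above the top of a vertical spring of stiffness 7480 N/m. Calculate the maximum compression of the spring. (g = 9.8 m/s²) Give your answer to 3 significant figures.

x = 0.0604 m

Measuring PE from the top of the relaxed spring, at max compression the glider has dropped H + x with zero KE, so:
mg(H + x) = ½kx²
½(7480)x² − (0.915)(9.8)x − (0.915)(9.8)(1.46) = 0
3740x² − 8.967x − 13.09 = 0
x = [8.967 + √(80.41 + 195854)]/(2 × 3740) = 0.06038 m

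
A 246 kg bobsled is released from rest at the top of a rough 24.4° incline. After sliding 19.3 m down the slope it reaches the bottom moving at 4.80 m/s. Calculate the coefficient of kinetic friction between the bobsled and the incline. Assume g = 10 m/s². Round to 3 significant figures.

μ_k = 0.388

Energy balance down the incline: mg L sinθ − ½mv² = μ_k (mg cosθ) L
mgL sinθ = 19613 J; ½mv² = 2833.9 J
W_f = 19613 − 2833.9 = 16779 J
μ_k = W_f/(mg cosθ · L) = 16779/(2240 × 19.3) = 0.3881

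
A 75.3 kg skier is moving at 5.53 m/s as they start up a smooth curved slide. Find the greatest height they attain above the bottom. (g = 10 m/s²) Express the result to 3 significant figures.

Setting KE at the bottom equal to PE gained: ½mv² = mgh
h = v²/(2g) = 5.53²/(2 × 10) = 1.529 m

h = 1.53 m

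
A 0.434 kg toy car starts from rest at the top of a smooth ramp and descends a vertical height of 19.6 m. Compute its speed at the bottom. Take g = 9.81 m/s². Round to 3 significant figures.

v = 19.6 m/s

Energy conservation between the two points: mgh = ½mv²
v = √(2gh) = √(2 × 9.81 × 19.6) = √384.55 = 19.61 m/s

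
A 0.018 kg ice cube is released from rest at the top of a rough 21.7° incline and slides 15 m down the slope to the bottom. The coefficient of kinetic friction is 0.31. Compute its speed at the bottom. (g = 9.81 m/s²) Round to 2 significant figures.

v = 4.9 m/s

Energy: mgh = ½mv² + W_f, with h = L sinθ and W_f = μ_k (mg cosθ) L
mgh = mgL sinθ = (0.018)(9.81)(15)sin21.7° = 0.97935 J
W_f = μ_k mg cosθ · L = (0.31)(0.018)(9.81)cos21.7°·15 = 0.7629 J
½mv² = 0.97935 − 0.7629 = 0.21644 J
v = √(2 × 0.21644/0.018) = 4.904 m/s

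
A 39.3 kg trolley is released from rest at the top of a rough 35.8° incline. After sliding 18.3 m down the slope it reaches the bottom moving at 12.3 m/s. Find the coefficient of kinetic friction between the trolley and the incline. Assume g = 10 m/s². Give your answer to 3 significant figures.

μ_k = 0.212

The energy dissipated by friction is the PE lost minus the KE gained:
mgL sinθ = 4207.0 J; ½mv² = 2972.8 J
W_f = 4207.0 − 2972.8 = 1234 J
μ_k = W_f/(mg cosθ · L) = 1234/(318.7 × 18.3) = 0.2116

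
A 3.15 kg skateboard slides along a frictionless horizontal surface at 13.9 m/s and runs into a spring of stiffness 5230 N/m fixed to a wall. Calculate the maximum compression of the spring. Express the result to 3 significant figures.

All KE is stored as spring PE at maximum compression: ½mv² = ½kx²
x = v√(m/k) = 13.9 × √(3.15/5230) = 0.3411 m

x = 0.341 m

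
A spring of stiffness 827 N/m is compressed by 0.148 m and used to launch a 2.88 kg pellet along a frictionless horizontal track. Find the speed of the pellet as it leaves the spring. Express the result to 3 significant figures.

v = 2.51 m/s

Spring PE converts entirely to kinetic energy: ½kx² = ½mv²
v = x√(k/m) = 0.148 × √(827/2.88) = 2.508 m/s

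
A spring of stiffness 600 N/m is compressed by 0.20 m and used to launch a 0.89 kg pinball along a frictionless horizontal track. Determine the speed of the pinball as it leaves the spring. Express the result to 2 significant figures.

Spring PE converts entirely to kinetic energy: ½kx² = ½mv²
v = x√(k/m) = 0.20 × √(600/0.89) = 5.193 m/s

v = 5.2 m/s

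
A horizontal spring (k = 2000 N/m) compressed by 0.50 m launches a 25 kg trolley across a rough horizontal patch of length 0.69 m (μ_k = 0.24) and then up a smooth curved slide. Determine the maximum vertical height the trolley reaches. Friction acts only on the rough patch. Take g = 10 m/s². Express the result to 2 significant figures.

h = 0.83 m

Spring energy: E₀ = ½kx² = ½(2000)(0.50)² = 250.00 J
Friction: W_f = μ_k mg d = (0.24)(25)(10)(0.69) = 41.40 J
Energy at base of ramp: E = 250.00 − 41.40 = 208.60 J
At max height all remaining energy is PE: mgh = E ⇒ h = E/(mg) = 208.60/(25 × 10) = 0.8344 m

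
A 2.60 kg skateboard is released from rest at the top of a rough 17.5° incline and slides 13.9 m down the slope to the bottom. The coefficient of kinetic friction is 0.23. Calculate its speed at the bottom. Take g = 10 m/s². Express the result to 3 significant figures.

v = 4.76 m/s

Work–energy: mg(L sinθ) − μ_k(mg cosθ)L = ½mv²
mgh = mgL sinθ = (2.60)(10)(13.9)sin17.5° = 108.68 J
W_f = μ_k mg cosθ · L = (0.23)(2.60)(10)cos17.5°·13.9 = 79.27 J
½mv² = 108.68 − 79.27 = 29.400 J
v = √(2 × 29.400/2.60) = 4.756 m/s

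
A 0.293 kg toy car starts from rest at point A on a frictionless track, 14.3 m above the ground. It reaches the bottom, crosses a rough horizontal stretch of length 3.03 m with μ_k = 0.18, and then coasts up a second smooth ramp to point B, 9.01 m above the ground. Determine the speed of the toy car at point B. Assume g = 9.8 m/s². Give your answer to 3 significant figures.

v = 9.64 m/s

Energy at A: mgh₁ = (0.293)(9.8)(14.3) = 41.061 J
Friction loss: W_f = μ_k mg d = 1.566 J
At B: ½mv² + mgh₂ = mgh₁ − W_f
½mv² = 41.061 − 1.566 − 25.871 = 13.624 J
v = √(2 × 13.624/0.293) = 9.643 m/s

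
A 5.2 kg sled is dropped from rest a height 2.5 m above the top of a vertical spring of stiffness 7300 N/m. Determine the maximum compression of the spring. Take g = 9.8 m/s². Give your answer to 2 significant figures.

Let x be the compression. The total drop is H + x, and the sled is instantaneously at rest at max compression, so energy conservation gives:
mg(H + x) = ½kx²
½(7300)x² − (5.2)(9.8)x − (5.2)(9.8)(2.5) = 0
3650x² − 50.96x − 127.4 = 0
x = [50.96 + √(2597 + 1.8600e+06)]/(2 × 3650) = 0.1939 m

x = 0.19 m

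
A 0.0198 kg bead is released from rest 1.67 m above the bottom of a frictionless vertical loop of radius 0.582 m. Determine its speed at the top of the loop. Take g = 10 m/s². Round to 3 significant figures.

Energy conservation: mgh = ½mv_top² + mg(2r)
v_top² = 2g(h − 2r) = 2(10)(1.67 − 1.164) = 10.12
v_top = 3.181 m/s

v = 3.18 m/s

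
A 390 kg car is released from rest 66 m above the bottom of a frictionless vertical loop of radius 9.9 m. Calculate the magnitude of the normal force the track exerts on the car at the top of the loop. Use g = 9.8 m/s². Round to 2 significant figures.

N = 32000 N

Energy from release to top (height 2r): mgh = ½mv_top² + mg(2r)
v_top² = 2g(h − 2r) = 2(9.8)(66 − 19.80) = 905.52 m²/s²
At the top, both N and weight point toward the centre: N + mg = mv_top²/r
N = m(v_top²/r − g) = 390(905.52/9.9 − 9.8) = 31850 N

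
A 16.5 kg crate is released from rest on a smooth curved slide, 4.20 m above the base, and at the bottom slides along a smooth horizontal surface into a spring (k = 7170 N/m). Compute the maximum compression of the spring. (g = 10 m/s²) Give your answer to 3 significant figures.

x = 0.440 m

Energy conservation (no friction) from release to max compression: mgh = ½kx²
x = √(2mgh/k) = √(2 × 16.5 × 10 × 4.20 / 7170) = 0.4397 m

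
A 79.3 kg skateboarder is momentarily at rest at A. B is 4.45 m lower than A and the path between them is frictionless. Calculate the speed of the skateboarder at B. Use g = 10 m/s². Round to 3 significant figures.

v = 9.43 m/s

Energy conservation between the two points: mgh = ½mv²
The mass cancels from both sides.
v = √(2gh) = √(2 × 10 × 4.45) = √89.000 = 9.434 m/s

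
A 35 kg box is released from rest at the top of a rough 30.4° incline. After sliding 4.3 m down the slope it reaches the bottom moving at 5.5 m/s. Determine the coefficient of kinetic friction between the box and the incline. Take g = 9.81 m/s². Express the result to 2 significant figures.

μ_k = 0.17

Energy balance down the incline: mg L sinθ − ½mv² = μ_k (mg cosθ) L
mgL sinθ = 747.11 J; ½mv² = 529.38 J
W_f = 747.11 − 529.38 = 217.7 J
μ_k = W_f/(mg cosθ · L) = 217.7/(296.1 × 4.3) = 0.1710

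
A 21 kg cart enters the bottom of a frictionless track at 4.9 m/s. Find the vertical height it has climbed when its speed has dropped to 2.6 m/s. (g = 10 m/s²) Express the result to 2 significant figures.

Energy balance between the two points: ½mv₁² = ½mv₂² + mgh
h = (v₁² − v₂²)/(2g) = (4.9² − 2.6²)/(2 × 10) = 0.8625 m

h = 0.86 m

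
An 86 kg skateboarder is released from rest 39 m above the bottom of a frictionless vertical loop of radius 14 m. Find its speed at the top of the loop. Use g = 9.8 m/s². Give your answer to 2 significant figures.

v = 15 m/s

Energy conservation: mgh = ½mv_top² + mg(2r)
v_top² = 2g(h − 2r) = 2(9.8)(39 − 28.00) = 215.6
v_top = 14.68 m/s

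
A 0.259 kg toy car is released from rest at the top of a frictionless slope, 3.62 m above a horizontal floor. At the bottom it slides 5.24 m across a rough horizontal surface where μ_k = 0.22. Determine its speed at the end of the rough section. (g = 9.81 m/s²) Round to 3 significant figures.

v = 6.96 m/s

Energy bookkeeping (friction removes W_f = μ_k N d):
mgh = ½mv² + μ_k m g d
W_f = μ_k mg d = (0.22)(0.259)(9.81)(5.24) = 2.929 J
½mv² = mgh − W_f = 9.1977 − 2.929 = 6.2686 J
v = √(2 × 6.2686/0.259) = 6.957 m/s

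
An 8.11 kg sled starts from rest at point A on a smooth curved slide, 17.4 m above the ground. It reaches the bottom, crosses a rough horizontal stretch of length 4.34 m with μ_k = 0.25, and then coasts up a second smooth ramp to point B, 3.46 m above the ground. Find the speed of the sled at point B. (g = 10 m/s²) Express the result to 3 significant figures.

Energy at A: mgh₁ = (8.11)(10)(17.4) = 1411.1 J
Friction loss: W_f = μ_k mg d = 87.99 J
At B: ½mv² + mgh₂ = mgh₁ − W_f
½mv² = 1411.1 − 87.99 − 280.61 = 1042.5 J
v = √(2 × 1042.5/8.11) = 16.03 m/s

v = 16.0 m/s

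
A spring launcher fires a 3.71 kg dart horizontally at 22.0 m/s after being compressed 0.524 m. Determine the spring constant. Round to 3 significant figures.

Energy stored in the spring equals the launch KE: ½kx² = ½mv²
k = mv²/x² = (3.71)(22.0)²/(0.524)² = 6540 N/m

k = 6540 N/m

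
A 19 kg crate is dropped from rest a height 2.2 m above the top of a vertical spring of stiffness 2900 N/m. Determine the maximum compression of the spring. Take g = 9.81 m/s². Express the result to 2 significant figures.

x = 0.60 m

Take the reference level at the top of the uncompressed spring. At max compression the crate has fallen H + x and is momentarily at rest:
mg(H + x) = ½kx²
½(2900)x² − (19)(9.81)x − (19)(9.81)(2.2) = 0
1450x² − 186.4x − 410.1 = 0
x = [186.4 + √(34741 + 2.3783e+06)]/(2 × 1450) = 0.5999 m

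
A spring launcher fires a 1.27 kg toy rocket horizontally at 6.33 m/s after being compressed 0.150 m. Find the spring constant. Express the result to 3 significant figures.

k = 2260 N/m

Energy stored in the spring equals the launch KE: ½kx² = ½mv²
k = mv²/x² = (1.27)(6.33)²/(0.150)² = 2262 N/m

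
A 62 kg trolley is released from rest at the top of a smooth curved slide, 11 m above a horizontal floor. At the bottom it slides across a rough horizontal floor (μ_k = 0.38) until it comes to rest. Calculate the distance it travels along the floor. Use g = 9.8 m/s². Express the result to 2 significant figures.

Applying the work–energy principle:
At rest all PE has been dissipated by friction: mgh = μ_k m g d
d = h/μ_k = 11/0.38 = 28.95 m

d = 29 m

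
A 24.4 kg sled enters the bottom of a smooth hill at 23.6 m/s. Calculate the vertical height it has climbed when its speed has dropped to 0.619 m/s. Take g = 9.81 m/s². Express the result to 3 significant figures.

h = 28.4 m

Conservation of energy: ½mv₁² = ½mv₂² + mgh
h = (v₁² − v₂²)/(2g) = (23.6² − 0.619²)/(2 × 9.81) = 28.37 m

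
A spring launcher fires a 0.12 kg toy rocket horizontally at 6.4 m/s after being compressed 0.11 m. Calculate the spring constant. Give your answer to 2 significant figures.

½kx² = ½mv²
k = mv²/x² = (0.12)(6.4)²/(0.11)² = 406.2 N/m

k = 410 N/m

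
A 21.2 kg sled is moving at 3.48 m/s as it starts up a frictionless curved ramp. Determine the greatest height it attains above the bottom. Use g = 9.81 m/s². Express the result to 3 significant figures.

h = 0.617 m

By energy conservation, ½mv² = mgh
h = v²/(2g) = 3.48²/(2 × 9.81) = 0.6172 m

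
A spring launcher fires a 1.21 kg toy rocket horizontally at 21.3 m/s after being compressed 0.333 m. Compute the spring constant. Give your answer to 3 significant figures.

Spring PE at full compression equals KE at release: ½kx² = ½mv²
k = mv²/x² = (1.21)(21.3)²/(0.333)² = 4951 N/m

k = 4950 N/m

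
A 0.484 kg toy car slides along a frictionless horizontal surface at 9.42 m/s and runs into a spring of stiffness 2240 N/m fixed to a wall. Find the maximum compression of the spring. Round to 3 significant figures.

All KE is stored as spring PE at maximum compression: ½mv² = ½kx²
x = v√(m/k) = 9.42 × √(0.484/2240) = 0.1385 m

x = 0.138 m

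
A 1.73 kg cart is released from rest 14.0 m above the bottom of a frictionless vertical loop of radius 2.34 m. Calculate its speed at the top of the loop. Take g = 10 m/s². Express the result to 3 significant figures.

v = 13.7 m/s

Energy conservation: mgh = ½mv_top² + mg(2r)
v_top² = 2g(h − 2r) = 2(10)(14.0 − 4.680) = 186.4
v_top = 13.65 m/s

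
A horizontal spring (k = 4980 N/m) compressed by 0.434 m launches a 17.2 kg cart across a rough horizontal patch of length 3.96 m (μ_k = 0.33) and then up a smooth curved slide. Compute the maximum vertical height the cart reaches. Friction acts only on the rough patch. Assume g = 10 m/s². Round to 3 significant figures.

h = 1.42 m

Spring energy: E₀ = ½kx² = ½(4980)(0.434)² = 469.01 J
Friction: W_f = μ_k mg d = (0.33)(17.2)(10)(3.96) = 224.8 J
Energy at base of ramp: E = 469.01 − 224.8 = 244.24 J
At max height all remaining energy is PE: mgh = E ⇒ h = E/(mg) = 244.24/(17.2 × 10) = 1.420 m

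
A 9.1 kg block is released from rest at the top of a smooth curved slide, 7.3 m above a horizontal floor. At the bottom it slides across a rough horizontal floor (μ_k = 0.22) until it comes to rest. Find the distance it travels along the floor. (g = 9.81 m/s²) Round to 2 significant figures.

Energy bookkeeping (friction removes W_f = μ_k N d):
At rest all PE has been dissipated by friction: mgh = μ_k m g d
d = h/μ_k = 7.3/0.22 = 33.18 m

d = 33 m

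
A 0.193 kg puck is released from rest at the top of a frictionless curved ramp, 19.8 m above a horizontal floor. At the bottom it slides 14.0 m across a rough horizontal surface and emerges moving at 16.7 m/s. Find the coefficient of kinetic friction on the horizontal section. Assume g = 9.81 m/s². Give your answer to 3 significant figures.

Applying the work–energy principle:
mgh = ½mv² + μ_k m g d
mgh = 37.488 J; ½mv² = 26.913 J
W_f = 37.488 − 26.913 = 10.58 J
μ_k = W_f/(mg·d) = 10.58/(1.893 × 14.0) = 0.3990

μ_k = 0.399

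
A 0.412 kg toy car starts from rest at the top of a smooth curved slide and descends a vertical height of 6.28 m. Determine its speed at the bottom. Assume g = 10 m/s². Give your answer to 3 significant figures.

By conservation of mechanical energy, mgh = ½mv²
v = √(2gh) = √(2 × 10 × 6.28) = √125.60 = 11.21 m/s

v = 11.2 m/s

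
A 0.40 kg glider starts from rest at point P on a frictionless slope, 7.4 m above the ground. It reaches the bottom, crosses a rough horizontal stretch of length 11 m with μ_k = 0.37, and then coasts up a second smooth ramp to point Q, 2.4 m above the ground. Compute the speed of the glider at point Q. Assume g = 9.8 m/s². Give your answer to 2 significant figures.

v = 4.3 m/s

Energy at P: mgh₁ = (0.40)(9.8)(7.4) = 29.008 J
Friction loss: W_f = μ_k mg d = 15.95 J
At Q: ½mv² + mgh₂ = mgh₁ − W_f
½mv² = 29.008 − 15.95 − 9.4080 = 3.6456 J
v = √(2 × 3.6456/0.40) = 4.269 m/s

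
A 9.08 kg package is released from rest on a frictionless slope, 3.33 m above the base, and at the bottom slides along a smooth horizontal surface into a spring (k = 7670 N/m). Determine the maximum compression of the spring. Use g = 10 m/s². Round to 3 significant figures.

x = 0.281 m

Energy conservation (no friction) from release to max compression: mgh = ½kx²
x = √(2mgh/k) = √(2 × 9.08 × 10 × 3.33 / 7670) = 0.2808 m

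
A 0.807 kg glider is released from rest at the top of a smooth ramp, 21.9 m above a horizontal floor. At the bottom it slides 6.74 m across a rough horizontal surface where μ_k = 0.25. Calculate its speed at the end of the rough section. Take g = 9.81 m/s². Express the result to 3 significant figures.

v = 19.9 m/s

Energy bookkeeping (friction removes W_f = μ_k N d):
mgh = ½mv² + μ_k m g d
W_f = μ_k mg d = (0.25)(0.807)(9.81)(6.74) = 13.34 J
½mv² = mgh − W_f = 173.38 − 13.34 = 160.04 J
v = √(2 × 160.04/0.807) = 19.92 m/s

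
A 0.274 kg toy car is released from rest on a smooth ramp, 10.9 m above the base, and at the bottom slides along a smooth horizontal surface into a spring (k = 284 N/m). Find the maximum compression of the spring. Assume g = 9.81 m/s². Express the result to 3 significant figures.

x = 0.454 m

Gravitational PE at the top equals spring PE at max compression: mgh = ½kx²
x = √(2mgh/k) = √(2 × 0.274 × 9.81 × 10.9 / 284) = 0.4542 m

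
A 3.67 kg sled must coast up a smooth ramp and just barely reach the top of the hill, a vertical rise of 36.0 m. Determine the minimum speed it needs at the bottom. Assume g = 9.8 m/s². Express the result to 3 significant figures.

v = 26.6 m/s

At the top it is momentarily at rest, so all KE converts to PE: ½mv² = mgh
v = √(2gh) = √(2 × 9.8 × 36.0) = 26.56 m/s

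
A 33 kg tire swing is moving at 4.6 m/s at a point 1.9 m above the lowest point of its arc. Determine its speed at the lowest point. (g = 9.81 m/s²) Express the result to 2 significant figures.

v = 7.6 m/s

Mechanical energy is conserved (no friction): ½mv₀² + mgh = ½mv²
The mass cancels from both sides.
v² = v₀² + 2gh = (4.6)² + 2(9.81)(1.9) = 58.438
v = √58.438 = 7.644 m/s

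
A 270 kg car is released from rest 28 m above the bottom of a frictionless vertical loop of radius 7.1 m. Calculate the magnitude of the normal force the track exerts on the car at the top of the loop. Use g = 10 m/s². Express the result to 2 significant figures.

N = 7800 N

Energy from release to top (height 2r): mgh = ½mv_top² + mg(2r)
v_top² = 2g(h − 2r) = 2(10)(28 − 14.20) = 276.00 m²/s²
At the top, both N and weight point toward the centre: N + mg = mv_top²/r
N = m(v_top²/r − g) = 270(276.00/7.1 − 10) = 7796 N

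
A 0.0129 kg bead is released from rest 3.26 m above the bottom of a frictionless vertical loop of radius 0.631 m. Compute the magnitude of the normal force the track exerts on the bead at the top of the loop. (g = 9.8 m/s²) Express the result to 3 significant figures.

Energy from release to top (height 2r): mgh = ½mv_top² + mg(2r)
v_top² = 2g(h − 2r) = 2(9.8)(3.26 − 1.262) = 39.161 m²/s²
At the top, both N and weight point toward the centre: N + mg = mv_top²/r
N = m(v_top²/r − g) = 0.0129(39.161/0.631 − 9.8) = 0.6742 N

N = 0.674 N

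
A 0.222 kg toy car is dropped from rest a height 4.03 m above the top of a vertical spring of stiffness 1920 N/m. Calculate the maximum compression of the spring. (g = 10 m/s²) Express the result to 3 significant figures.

Let x be the compression. The total drop is H + x, and the car is instantaneously at rest at max compression, so energy conservation gives:
mg(H + x) = ½kx²
½(1920)x² − (0.222)(10)x − (0.222)(10)(4.03) = 0
960.0x² − 2.220x − 8.947 = 0
x = [2.220 + √(4.928 + 34355)]/(2 × 960.0) = 0.09770 m

x = 0.0977 m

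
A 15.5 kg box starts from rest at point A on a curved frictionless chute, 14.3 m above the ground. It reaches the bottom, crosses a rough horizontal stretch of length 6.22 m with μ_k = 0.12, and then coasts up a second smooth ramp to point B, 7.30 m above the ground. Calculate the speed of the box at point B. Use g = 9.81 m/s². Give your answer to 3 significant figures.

v = 11.1 m/s

Energy at A: mgh₁ = (15.5)(9.81)(14.3) = 2174.4 J
Friction loss: W_f = μ_k mg d = 113.5 J
At B: ½mv² + mgh₂ = mgh₁ − W_f
½mv² = 2174.4 − 113.5 − 1110.0 = 950.89 J
v = √(2 × 950.89/15.5) = 11.08 m/s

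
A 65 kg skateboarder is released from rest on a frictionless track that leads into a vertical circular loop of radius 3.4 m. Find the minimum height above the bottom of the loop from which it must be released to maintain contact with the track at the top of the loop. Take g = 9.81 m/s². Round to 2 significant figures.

At the top, for minimum speed gravity alone supplies the centripetal force: mg = mv_top²/r ⇒ v_top² = gr = 33.35 m²/s²
Energy conservation from release height h to the top (height 2r): mgh = ½mv_top² + mg(2r)
h = v_top²/(2g) + 2r = r/2 + 2r = 5r/2 = 8.500 m

h = 8.5 m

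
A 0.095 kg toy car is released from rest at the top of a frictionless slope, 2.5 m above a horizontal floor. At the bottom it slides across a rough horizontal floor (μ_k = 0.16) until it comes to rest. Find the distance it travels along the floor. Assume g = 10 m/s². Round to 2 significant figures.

Energy at the top = energy at the end + work done against friction:
At rest all PE has been dissipated by friction: mgh = μ_k m g d
d = h/μ_k = 2.5/0.16 = 15.62 m

d = 16 m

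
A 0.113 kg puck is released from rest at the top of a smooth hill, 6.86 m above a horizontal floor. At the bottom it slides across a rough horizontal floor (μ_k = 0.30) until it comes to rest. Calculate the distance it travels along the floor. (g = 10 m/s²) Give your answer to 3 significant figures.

Energy bookkeeping (friction removes W_f = μ_k N d):
At rest all PE has been dissipated by friction: mgh = μ_k m g d
d = h/μ_k = 6.86/0.30 = 22.87 m

d = 22.9 m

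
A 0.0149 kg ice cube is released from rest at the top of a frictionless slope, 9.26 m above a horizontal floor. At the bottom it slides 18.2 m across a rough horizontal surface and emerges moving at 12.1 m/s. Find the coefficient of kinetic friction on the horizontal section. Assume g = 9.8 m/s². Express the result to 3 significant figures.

μ_k = 0.0984

Energy at the top = energy at the end + work done against friction:
mgh = ½mv² + μ_k m g d
mgh = 1.3521 J; ½mv² = 1.0908 J
W_f = 1.3521 − 1.0908 = 0.2614 J
μ_k = W_f/(mg·d) = 0.2614/(0.1460 × 18.2) = 0.09836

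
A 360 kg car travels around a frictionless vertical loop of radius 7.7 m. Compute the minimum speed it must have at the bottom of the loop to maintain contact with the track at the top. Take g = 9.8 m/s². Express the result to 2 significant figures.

v = 19 m/s

At the top: mg = mv_top²/r ⇒ v_top² = gr = 75.46 m²/s²
Energy from bottom to top (height 2r): ½mv_bot² = ½mv_top² + mg(2r)
v_bot² = gr + 4gr = 5gr = 377.3
v_bot = √(5gr) = 19.42 m/s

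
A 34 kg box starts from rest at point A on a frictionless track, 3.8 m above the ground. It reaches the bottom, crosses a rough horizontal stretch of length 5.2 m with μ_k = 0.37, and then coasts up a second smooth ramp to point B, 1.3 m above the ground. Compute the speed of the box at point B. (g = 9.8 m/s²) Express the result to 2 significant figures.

v = 3.4 m/s

Energy at A: mgh₁ = (34)(9.8)(3.8) = 1266.2 J
Friction loss: W_f = μ_k mg d = 641.1 J
At B: ½mv² + mgh₂ = mgh₁ − W_f
½mv² = 1266.2 − 641.1 − 433.16 = 191.92 J
v = √(2 × 191.92/34) = 3.360 m/s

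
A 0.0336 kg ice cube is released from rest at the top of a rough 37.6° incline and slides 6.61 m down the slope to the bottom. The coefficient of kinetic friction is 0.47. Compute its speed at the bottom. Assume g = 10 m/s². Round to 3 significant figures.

v = 5.61 m/s

Energy: mgh = ½mv² + W_f, with h = L sinθ and W_f = μ_k (mg cosθ) L
mgh = mgL sinθ = (0.0336)(10)(6.61)sin37.6° = 1.3551 J
W_f = μ_k mg cosθ · L = (0.47)(0.0336)(10)cos37.6°·6.61 = 0.8270 J
½mv² = 1.3551 − 0.8270 = 0.52808 J
v = √(2 × 0.52808/0.0336) = 5.607 m/s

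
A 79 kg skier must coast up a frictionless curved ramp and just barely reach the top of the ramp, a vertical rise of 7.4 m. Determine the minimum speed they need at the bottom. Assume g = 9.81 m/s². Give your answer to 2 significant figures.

v = 12 m/s

At the top they are momentarily at rest, so all KE converts to PE: ½mv² = mgh
v = √(2gh) = √(2 × 9.81 × 7.4) = 12.05 m/s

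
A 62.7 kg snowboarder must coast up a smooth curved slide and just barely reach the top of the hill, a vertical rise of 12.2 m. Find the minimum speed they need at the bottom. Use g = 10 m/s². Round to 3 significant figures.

At the top they are momentarily at rest, so all KE converts to PE: ½mv² = mgh
v = √(2gh) = √(2 × 10 × 12.2) = 15.62 m/s

v = 15.6 m/s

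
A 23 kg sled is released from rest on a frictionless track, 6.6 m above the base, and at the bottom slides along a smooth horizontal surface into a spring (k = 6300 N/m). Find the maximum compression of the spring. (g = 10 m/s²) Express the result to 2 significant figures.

x = 0.69 m

Gravitational PE at the top equals spring PE at max compression: mgh = ½kx²
x = √(2mgh/k) = √(2 × 23 × 10 × 6.6 / 6300) = 0.6942 m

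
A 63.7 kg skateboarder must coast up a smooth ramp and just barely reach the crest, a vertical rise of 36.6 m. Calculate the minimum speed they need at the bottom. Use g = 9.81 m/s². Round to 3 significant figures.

v = 26.8 m/s

At the top they are momentarily at rest, so all KE converts to PE: ½mv² = mgh
v = √(2gh) = √(2 × 9.81 × 36.6) = 26.80 m/s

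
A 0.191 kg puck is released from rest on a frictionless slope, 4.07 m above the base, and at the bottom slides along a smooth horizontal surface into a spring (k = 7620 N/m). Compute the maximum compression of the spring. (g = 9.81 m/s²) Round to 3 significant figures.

x = 0.0447 m

At max compression the puck is momentarily at rest: mgh = ½kx²
x = √(2mgh/k) = √(2 × 0.191 × 9.81 × 4.07 / 7620) = 0.04474 m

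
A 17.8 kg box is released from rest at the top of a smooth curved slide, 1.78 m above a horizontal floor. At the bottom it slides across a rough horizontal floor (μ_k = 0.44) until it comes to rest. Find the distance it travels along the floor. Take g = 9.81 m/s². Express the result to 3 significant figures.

d = 4.05 m

Applying the work–energy principle:
At rest all PE has been dissipated by friction: mgh = μ_k m g d
d = h/μ_k = 1.78/0.44 = 4.045 m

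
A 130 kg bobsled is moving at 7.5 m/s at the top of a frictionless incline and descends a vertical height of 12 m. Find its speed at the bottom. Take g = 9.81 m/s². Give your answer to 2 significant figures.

Equating total energy at the two states: ½mv₀² + mgh = ½mv²
v² = v₀² + 2gh = (7.5)² + 2(9.81)(12) = 291.69
v = √291.69 = 17.08 m/s

v = 17 m/s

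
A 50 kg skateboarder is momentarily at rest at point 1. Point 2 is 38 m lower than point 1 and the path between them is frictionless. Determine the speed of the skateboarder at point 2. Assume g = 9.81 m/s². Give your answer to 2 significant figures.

By conservation of mechanical energy, mgh = ½mv²
The mass cancels from both sides.
v = √(2gh) = √(2 × 9.81 × 38) = √745.56 = 27.30 m/s

v = 27 m/s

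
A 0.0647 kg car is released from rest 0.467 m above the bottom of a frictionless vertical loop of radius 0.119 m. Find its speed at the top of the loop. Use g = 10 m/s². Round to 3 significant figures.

Energy conservation: mgh = ½mv_top² + mg(2r)
v_top² = 2g(h − 2r) = 2(10)(0.467 − 0.2380) = 4.580
v_top = 2.140 m/s

v = 2.14 m/s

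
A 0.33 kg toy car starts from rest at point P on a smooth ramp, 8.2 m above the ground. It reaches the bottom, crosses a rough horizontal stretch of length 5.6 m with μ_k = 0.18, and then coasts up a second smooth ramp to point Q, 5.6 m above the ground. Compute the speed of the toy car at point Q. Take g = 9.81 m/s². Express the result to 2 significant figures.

v = 5.6 m/s

Energy at P: mgh₁ = (0.33)(9.81)(8.2) = 26.546 J
Friction loss: W_f = μ_k mg d = 3.263 J
At Q: ½mv² + mgh₂ = mgh₁ − W_f
½mv² = 26.546 − 3.263 − 18.129 = 5.1538 J
v = √(2 × 5.1538/0.33) = 5.589 m/s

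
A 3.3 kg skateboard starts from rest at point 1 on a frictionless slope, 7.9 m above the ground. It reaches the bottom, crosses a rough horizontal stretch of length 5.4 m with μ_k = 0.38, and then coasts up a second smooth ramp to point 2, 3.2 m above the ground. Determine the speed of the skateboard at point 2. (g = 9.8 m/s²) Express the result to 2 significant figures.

v = 7.2 m/s

Energy at 1: mgh₁ = (3.3)(9.8)(7.9) = 255.49 J
Friction loss: W_f = μ_k mg d = 66.36 J
At 2: ½mv² + mgh₂ = mgh₁ − W_f
½mv² = 255.49 − 66.36 − 103.49 = 85.636 J
v = √(2 × 85.636/3.3) = 7.204 m/s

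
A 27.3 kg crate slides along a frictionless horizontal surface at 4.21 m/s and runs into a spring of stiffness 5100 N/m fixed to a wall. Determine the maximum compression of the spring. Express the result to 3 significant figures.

All KE is stored as spring PE at maximum compression: ½mv² = ½kx²
x = v√(m/k) = 4.21 × √(27.3/5100) = 0.3080 m

x = 0.308 m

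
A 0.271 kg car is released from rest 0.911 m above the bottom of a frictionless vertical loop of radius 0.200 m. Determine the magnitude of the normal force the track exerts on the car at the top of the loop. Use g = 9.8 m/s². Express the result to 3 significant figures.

N = 10.9 N

Energy from release to top (height 2r): mgh = ½mv_top² + mg(2r)
v_top² = 2g(h − 2r) = 2(9.8)(0.911 − 0.4000) = 10.016 m²/s²
At the top, both N and weight point toward the centre: N + mg = mv_top²/r
N = m(v_top²/r − g) = 0.271(10.016/0.200 − 9.8) = 10.92 N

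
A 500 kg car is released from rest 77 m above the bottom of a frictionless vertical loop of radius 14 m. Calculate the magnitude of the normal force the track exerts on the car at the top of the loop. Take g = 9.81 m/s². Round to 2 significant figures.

N = 29000 N

Energy from release to top (height 2r): mgh = ½mv_top² + mg(2r)
v_top² = 2g(h − 2r) = 2(9.81)(77 − 28.00) = 961.38 m²/s²
At the top, both N and weight point toward the centre: N + mg = mv_top²/r
N = m(v_top²/r − g) = 500(961.38/14 − 9.81) = 29430 N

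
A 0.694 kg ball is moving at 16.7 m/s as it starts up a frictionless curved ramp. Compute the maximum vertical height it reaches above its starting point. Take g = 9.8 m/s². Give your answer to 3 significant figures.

h = 14.2 m

By energy conservation, ½mv² = mgh
h = v²/(2g) = 16.7²/(2 × 9.8) = 14.23 m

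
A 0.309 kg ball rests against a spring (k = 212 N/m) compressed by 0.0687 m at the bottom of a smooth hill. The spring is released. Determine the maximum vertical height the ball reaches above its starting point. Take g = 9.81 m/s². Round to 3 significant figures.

h = 0.165 m

Energy conservation from release to the highest point: ½kx² = mgh
h = kx²/(2mg) = (212)(0.0687)²/(2 × 0.309 × 9.81) = 0.1650 m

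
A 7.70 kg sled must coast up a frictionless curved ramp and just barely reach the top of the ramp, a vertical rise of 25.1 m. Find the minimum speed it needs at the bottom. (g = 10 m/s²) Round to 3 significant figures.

v = 22.4 m/s

At the top it is momentarily at rest, so all KE converts to PE: ½mv² = mgh
v = √(2gh) = √(2 × 10 × 25.1) = 22.41 m/s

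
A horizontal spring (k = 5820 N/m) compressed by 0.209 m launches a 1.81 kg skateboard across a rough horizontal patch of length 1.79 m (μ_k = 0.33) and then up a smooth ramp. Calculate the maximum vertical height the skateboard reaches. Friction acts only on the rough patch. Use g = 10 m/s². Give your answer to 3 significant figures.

Spring energy: E₀ = ½kx² = ½(5820)(0.209)² = 127.11 J
Friction: W_f = μ_k mg d = (0.33)(1.81)(10)(1.79) = 10.69 J
Energy at base of ramp: E = 127.11 − 10.69 = 116.42 J
At max height all remaining energy is PE: mgh = E ⇒ h = E/(mg) = 116.42/(1.81 × 10) = 6.432 m

h = 6.43 m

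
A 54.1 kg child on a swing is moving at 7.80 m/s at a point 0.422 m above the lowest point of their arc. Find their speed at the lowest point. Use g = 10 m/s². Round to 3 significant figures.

v = 8.32 m/s

By conservation of mechanical energy, ½mv₀² + mgh = ½mv²
v² = v₀² + 2gh = (7.80)² + 2(10)(0.422) = 69.280
v = √69.280 = 8.323 m/s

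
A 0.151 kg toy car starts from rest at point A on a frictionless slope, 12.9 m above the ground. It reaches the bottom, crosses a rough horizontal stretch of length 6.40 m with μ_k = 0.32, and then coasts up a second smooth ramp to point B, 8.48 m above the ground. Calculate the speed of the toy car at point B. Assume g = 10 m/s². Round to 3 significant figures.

Energy at A: mgh₁ = (0.151)(10)(12.9) = 19.479 J
Friction loss: W_f = μ_k mg d = 3.092 J
At B: ½mv² + mgh₂ = mgh₁ − W_f
½mv² = 19.479 − 3.092 − 12.805 = 3.5817 J
v = √(2 × 3.5817/0.151) = 6.888 m/s

v = 6.89 m/s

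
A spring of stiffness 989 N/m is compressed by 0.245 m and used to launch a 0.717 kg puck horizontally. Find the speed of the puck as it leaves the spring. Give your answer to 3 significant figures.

v = 9.10 m/s

Conservation of energy: ½kx² = ½mv²
v = x√(k/m) = 0.245 × √(989/0.717) = 9.099 m/s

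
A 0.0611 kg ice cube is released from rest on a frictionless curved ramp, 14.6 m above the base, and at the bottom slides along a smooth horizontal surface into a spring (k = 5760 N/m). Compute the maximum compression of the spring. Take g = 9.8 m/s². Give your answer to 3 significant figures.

Energy conservation (no friction) from release to max compression: mgh = ½kx²
x = √(2mgh/k) = √(2 × 0.0611 × 9.8 × 14.6 / 5760) = 0.05510 m

x = 0.0551 m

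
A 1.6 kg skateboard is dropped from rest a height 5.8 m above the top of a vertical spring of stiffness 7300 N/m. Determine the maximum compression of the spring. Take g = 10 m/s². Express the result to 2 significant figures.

x = 0.16 m

Let x be the compression. The total drop is H + x, and the skateboard is instantaneously at rest at max compression, so energy conservation gives:
mg(H + x) = ½kx²
½(7300)x² − (1.6)(10)x − (1.6)(10)(5.8) = 0
3650x² − 16.00x − 92.80 = 0
x = [16.00 + √(256.0 + 1.3549e+06)]/(2 × 3650) = 0.1617 m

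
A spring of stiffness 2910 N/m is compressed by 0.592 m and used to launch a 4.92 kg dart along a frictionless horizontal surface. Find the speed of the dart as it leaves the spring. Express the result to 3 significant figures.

v = 14.4 m/s

Spring PE converts entirely to kinetic energy: ½kx² = ½mv²
v = x√(k/m) = 0.592 × √(2910/4.92) = 14.40 m/s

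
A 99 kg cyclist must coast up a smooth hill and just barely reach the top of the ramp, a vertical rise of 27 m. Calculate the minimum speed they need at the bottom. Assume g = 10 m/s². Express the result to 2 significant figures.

v = 23 m/s

At the top they are momentarily at rest, so all KE converts to PE: ½mv² = mgh
v = √(2gh) = √(2 × 10 × 27) = 23.24 m/s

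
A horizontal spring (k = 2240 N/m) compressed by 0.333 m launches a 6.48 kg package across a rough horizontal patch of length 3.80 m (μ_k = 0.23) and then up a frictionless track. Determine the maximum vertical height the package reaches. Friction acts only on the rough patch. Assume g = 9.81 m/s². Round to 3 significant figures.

h = 1.08 m

Spring energy: E₀ = ½kx² = ½(2240)(0.333)² = 124.20 J
Friction: W_f = μ_k mg d = (0.23)(6.48)(9.81)(3.80) = 55.56 J
Energy at base of ramp: E = 124.20 − 55.56 = 68.637 J
At max height all remaining energy is PE: mgh = E ⇒ h = E/(mg) = 68.637/(6.48 × 9.81) = 1.080 m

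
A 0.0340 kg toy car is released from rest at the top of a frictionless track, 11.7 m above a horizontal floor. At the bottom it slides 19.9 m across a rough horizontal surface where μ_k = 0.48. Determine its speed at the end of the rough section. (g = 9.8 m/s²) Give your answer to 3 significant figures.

v = 6.49 m/s

Energy bookkeeping (friction removes W_f = μ_k N d):
mgh = ½mv² + μ_k m g d
W_f = μ_k mg d = (0.48)(0.0340)(9.8)(19.9) = 3.183 J
½mv² = mgh − W_f = 3.8984 − 3.183 = 0.71571 J
v = √(2 × 0.71571/0.0340) = 6.489 m/s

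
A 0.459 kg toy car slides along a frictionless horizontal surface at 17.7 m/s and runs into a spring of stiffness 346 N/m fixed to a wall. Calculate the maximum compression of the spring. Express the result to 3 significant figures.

x = 0.645 m

All KE is stored as spring PE at maximum compression: ½mv² = ½kx²
x = v√(m/k) = 17.7 × √(0.459/346) = 0.6447 m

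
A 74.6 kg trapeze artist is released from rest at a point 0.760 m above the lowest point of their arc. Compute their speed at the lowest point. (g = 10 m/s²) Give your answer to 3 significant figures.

v = 3.90 m/s

Equating total energy at the two states: mgh = ½mv²
v = √(2gh) = √(2 × 10 × 0.760) = √15.200 = 3.899 m/s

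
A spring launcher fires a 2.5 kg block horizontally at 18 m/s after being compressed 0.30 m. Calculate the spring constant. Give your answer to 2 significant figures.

Energy stored in the spring equals the launch KE: ½kx² = ½mv²
k = mv²/x² = (2.5)(18)²/(0.30)² = 9000 N/m

k = 9000 N/m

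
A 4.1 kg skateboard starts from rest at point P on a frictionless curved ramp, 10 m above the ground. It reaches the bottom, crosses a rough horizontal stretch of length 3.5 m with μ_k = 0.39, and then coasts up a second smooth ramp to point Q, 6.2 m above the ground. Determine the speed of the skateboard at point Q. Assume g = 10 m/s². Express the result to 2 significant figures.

v = 7.0 m/s

Energy at P: mgh₁ = (4.1)(10)(10) = 410.00 J
Friction loss: W_f = μ_k mg d = 55.97 J
At Q: ½mv² + mgh₂ = mgh₁ − W_f
½mv² = 410.00 − 55.97 − 254.20 = 99.835 J
v = √(2 × 99.835/4.1) = 6.979 m/s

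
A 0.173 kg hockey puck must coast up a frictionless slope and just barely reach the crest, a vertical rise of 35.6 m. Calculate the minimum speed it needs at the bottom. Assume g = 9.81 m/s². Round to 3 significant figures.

v = 26.4 m/s

At the top it is momentarily at rest, so all KE converts to PE: ½mv² = mgh
v = √(2gh) = √(2 × 9.81 × 35.6) = 26.43 m/s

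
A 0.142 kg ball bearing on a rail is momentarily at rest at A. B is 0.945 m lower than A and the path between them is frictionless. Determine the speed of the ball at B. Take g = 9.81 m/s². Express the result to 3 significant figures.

v = 4.31 m/s

Equating total energy at the two states: mgh = ½mv²
v = √(2gh) = √(2 × 9.81 × 0.945) = √18.541 = 4.306 m/s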